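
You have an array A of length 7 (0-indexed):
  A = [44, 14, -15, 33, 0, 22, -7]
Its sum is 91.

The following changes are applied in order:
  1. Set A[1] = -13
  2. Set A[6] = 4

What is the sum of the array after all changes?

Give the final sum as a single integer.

Answer: 75

Derivation:
Initial sum: 91
Change 1: A[1] 14 -> -13, delta = -27, sum = 64
Change 2: A[6] -7 -> 4, delta = 11, sum = 75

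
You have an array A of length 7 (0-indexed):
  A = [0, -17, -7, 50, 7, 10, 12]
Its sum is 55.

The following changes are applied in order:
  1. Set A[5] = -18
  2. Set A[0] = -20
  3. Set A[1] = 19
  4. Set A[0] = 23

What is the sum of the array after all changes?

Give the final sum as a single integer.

Initial sum: 55
Change 1: A[5] 10 -> -18, delta = -28, sum = 27
Change 2: A[0] 0 -> -20, delta = -20, sum = 7
Change 3: A[1] -17 -> 19, delta = 36, sum = 43
Change 4: A[0] -20 -> 23, delta = 43, sum = 86

Answer: 86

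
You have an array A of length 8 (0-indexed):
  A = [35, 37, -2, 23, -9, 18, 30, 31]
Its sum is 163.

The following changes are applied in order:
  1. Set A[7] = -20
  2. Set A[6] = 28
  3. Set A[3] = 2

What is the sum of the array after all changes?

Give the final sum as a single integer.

Initial sum: 163
Change 1: A[7] 31 -> -20, delta = -51, sum = 112
Change 2: A[6] 30 -> 28, delta = -2, sum = 110
Change 3: A[3] 23 -> 2, delta = -21, sum = 89

Answer: 89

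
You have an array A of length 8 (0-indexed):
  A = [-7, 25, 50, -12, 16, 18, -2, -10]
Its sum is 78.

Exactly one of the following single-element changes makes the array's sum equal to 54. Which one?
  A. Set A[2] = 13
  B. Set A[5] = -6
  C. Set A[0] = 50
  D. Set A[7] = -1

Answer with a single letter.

Option A: A[2] 50->13, delta=-37, new_sum=78+(-37)=41
Option B: A[5] 18->-6, delta=-24, new_sum=78+(-24)=54 <-- matches target
Option C: A[0] -7->50, delta=57, new_sum=78+(57)=135
Option D: A[7] -10->-1, delta=9, new_sum=78+(9)=87

Answer: B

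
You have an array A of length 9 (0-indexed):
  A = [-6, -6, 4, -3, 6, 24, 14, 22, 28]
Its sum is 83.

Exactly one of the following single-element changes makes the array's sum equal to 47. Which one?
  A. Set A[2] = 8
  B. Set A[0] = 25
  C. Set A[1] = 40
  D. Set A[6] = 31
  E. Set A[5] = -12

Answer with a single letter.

Answer: E

Derivation:
Option A: A[2] 4->8, delta=4, new_sum=83+(4)=87
Option B: A[0] -6->25, delta=31, new_sum=83+(31)=114
Option C: A[1] -6->40, delta=46, new_sum=83+(46)=129
Option D: A[6] 14->31, delta=17, new_sum=83+(17)=100
Option E: A[5] 24->-12, delta=-36, new_sum=83+(-36)=47 <-- matches target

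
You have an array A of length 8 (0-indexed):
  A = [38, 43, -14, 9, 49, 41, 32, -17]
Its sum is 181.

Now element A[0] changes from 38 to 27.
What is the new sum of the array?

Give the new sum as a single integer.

Answer: 170

Derivation:
Old value at index 0: 38
New value at index 0: 27
Delta = 27 - 38 = -11
New sum = old_sum + delta = 181 + (-11) = 170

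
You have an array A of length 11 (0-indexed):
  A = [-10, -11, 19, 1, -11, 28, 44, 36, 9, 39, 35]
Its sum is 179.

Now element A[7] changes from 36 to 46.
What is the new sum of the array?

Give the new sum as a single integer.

Old value at index 7: 36
New value at index 7: 46
Delta = 46 - 36 = 10
New sum = old_sum + delta = 179 + (10) = 189

Answer: 189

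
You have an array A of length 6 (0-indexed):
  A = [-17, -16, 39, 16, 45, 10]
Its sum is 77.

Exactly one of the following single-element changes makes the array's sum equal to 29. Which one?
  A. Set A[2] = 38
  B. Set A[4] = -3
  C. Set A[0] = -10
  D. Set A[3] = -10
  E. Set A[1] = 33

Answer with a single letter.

Option A: A[2] 39->38, delta=-1, new_sum=77+(-1)=76
Option B: A[4] 45->-3, delta=-48, new_sum=77+(-48)=29 <-- matches target
Option C: A[0] -17->-10, delta=7, new_sum=77+(7)=84
Option D: A[3] 16->-10, delta=-26, new_sum=77+(-26)=51
Option E: A[1] -16->33, delta=49, new_sum=77+(49)=126

Answer: B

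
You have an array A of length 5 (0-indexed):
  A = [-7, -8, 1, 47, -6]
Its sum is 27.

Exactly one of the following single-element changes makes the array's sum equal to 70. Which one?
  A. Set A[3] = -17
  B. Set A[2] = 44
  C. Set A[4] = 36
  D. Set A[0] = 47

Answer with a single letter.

Answer: B

Derivation:
Option A: A[3] 47->-17, delta=-64, new_sum=27+(-64)=-37
Option B: A[2] 1->44, delta=43, new_sum=27+(43)=70 <-- matches target
Option C: A[4] -6->36, delta=42, new_sum=27+(42)=69
Option D: A[0] -7->47, delta=54, new_sum=27+(54)=81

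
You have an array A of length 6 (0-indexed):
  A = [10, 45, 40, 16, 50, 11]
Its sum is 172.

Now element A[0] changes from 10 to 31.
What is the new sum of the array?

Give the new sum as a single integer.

Answer: 193

Derivation:
Old value at index 0: 10
New value at index 0: 31
Delta = 31 - 10 = 21
New sum = old_sum + delta = 172 + (21) = 193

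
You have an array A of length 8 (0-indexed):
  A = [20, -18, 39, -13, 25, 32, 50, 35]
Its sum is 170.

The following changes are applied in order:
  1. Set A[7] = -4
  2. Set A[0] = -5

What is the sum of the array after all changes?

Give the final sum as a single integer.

Answer: 106

Derivation:
Initial sum: 170
Change 1: A[7] 35 -> -4, delta = -39, sum = 131
Change 2: A[0] 20 -> -5, delta = -25, sum = 106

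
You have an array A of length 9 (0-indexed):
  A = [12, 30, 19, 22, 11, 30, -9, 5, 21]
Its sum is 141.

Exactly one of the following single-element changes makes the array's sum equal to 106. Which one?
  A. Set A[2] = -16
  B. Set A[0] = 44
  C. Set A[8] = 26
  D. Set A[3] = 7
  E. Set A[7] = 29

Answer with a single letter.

Option A: A[2] 19->-16, delta=-35, new_sum=141+(-35)=106 <-- matches target
Option B: A[0] 12->44, delta=32, new_sum=141+(32)=173
Option C: A[8] 21->26, delta=5, new_sum=141+(5)=146
Option D: A[3] 22->7, delta=-15, new_sum=141+(-15)=126
Option E: A[7] 5->29, delta=24, new_sum=141+(24)=165

Answer: A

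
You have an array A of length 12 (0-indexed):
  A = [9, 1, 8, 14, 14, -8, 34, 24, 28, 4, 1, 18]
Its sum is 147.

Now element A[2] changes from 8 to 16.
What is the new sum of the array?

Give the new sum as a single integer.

Old value at index 2: 8
New value at index 2: 16
Delta = 16 - 8 = 8
New sum = old_sum + delta = 147 + (8) = 155

Answer: 155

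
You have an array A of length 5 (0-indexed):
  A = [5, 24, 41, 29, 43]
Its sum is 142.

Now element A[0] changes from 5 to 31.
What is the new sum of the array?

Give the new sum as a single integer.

Old value at index 0: 5
New value at index 0: 31
Delta = 31 - 5 = 26
New sum = old_sum + delta = 142 + (26) = 168

Answer: 168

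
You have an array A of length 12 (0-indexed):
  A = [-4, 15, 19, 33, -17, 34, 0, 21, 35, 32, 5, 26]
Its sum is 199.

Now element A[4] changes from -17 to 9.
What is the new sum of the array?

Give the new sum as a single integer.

Answer: 225

Derivation:
Old value at index 4: -17
New value at index 4: 9
Delta = 9 - -17 = 26
New sum = old_sum + delta = 199 + (26) = 225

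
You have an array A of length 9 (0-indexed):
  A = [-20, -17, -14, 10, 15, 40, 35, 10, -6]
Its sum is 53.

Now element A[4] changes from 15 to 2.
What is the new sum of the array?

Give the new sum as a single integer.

Old value at index 4: 15
New value at index 4: 2
Delta = 2 - 15 = -13
New sum = old_sum + delta = 53 + (-13) = 40

Answer: 40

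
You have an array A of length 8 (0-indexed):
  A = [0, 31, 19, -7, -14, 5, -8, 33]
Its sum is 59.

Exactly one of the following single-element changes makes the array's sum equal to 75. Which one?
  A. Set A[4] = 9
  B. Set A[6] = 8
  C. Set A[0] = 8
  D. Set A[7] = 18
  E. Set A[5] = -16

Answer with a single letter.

Option A: A[4] -14->9, delta=23, new_sum=59+(23)=82
Option B: A[6] -8->8, delta=16, new_sum=59+(16)=75 <-- matches target
Option C: A[0] 0->8, delta=8, new_sum=59+(8)=67
Option D: A[7] 33->18, delta=-15, new_sum=59+(-15)=44
Option E: A[5] 5->-16, delta=-21, new_sum=59+(-21)=38

Answer: B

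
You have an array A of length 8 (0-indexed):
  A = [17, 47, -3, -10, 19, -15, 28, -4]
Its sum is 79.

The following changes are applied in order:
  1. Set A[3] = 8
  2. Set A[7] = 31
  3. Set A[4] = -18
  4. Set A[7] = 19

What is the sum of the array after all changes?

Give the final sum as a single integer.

Answer: 83

Derivation:
Initial sum: 79
Change 1: A[3] -10 -> 8, delta = 18, sum = 97
Change 2: A[7] -4 -> 31, delta = 35, sum = 132
Change 3: A[4] 19 -> -18, delta = -37, sum = 95
Change 4: A[7] 31 -> 19, delta = -12, sum = 83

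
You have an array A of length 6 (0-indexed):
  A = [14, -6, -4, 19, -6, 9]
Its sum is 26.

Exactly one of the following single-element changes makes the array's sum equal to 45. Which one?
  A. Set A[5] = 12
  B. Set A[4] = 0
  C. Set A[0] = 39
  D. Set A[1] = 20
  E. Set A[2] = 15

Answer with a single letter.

Option A: A[5] 9->12, delta=3, new_sum=26+(3)=29
Option B: A[4] -6->0, delta=6, new_sum=26+(6)=32
Option C: A[0] 14->39, delta=25, new_sum=26+(25)=51
Option D: A[1] -6->20, delta=26, new_sum=26+(26)=52
Option E: A[2] -4->15, delta=19, new_sum=26+(19)=45 <-- matches target

Answer: E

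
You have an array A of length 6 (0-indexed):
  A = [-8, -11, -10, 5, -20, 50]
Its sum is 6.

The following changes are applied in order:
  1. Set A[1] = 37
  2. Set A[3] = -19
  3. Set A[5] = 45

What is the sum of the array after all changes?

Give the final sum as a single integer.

Initial sum: 6
Change 1: A[1] -11 -> 37, delta = 48, sum = 54
Change 2: A[3] 5 -> -19, delta = -24, sum = 30
Change 3: A[5] 50 -> 45, delta = -5, sum = 25

Answer: 25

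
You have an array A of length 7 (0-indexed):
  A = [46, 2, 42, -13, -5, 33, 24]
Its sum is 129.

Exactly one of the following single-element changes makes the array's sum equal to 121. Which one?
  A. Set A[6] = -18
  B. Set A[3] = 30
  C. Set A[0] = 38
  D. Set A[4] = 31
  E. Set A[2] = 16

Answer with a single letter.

Option A: A[6] 24->-18, delta=-42, new_sum=129+(-42)=87
Option B: A[3] -13->30, delta=43, new_sum=129+(43)=172
Option C: A[0] 46->38, delta=-8, new_sum=129+(-8)=121 <-- matches target
Option D: A[4] -5->31, delta=36, new_sum=129+(36)=165
Option E: A[2] 42->16, delta=-26, new_sum=129+(-26)=103

Answer: C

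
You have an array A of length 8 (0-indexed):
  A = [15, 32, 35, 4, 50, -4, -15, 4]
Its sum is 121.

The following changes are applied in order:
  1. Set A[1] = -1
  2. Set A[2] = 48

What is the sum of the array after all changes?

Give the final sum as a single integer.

Initial sum: 121
Change 1: A[1] 32 -> -1, delta = -33, sum = 88
Change 2: A[2] 35 -> 48, delta = 13, sum = 101

Answer: 101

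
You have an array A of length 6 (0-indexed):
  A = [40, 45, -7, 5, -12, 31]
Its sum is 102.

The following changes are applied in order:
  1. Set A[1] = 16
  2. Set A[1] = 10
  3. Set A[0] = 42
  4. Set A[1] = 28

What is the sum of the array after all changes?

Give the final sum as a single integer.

Initial sum: 102
Change 1: A[1] 45 -> 16, delta = -29, sum = 73
Change 2: A[1] 16 -> 10, delta = -6, sum = 67
Change 3: A[0] 40 -> 42, delta = 2, sum = 69
Change 4: A[1] 10 -> 28, delta = 18, sum = 87

Answer: 87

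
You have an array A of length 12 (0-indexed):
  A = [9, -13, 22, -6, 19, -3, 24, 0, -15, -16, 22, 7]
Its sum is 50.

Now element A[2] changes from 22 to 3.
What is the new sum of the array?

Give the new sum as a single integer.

Answer: 31

Derivation:
Old value at index 2: 22
New value at index 2: 3
Delta = 3 - 22 = -19
New sum = old_sum + delta = 50 + (-19) = 31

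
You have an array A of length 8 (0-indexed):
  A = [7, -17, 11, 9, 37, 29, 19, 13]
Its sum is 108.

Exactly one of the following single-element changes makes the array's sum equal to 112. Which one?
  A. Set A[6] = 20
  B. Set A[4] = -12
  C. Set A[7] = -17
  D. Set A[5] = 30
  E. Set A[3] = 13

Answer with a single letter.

Option A: A[6] 19->20, delta=1, new_sum=108+(1)=109
Option B: A[4] 37->-12, delta=-49, new_sum=108+(-49)=59
Option C: A[7] 13->-17, delta=-30, new_sum=108+(-30)=78
Option D: A[5] 29->30, delta=1, new_sum=108+(1)=109
Option E: A[3] 9->13, delta=4, new_sum=108+(4)=112 <-- matches target

Answer: E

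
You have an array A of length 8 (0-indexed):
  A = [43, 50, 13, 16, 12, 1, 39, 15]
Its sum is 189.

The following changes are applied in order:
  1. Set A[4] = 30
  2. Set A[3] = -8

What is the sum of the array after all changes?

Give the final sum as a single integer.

Answer: 183

Derivation:
Initial sum: 189
Change 1: A[4] 12 -> 30, delta = 18, sum = 207
Change 2: A[3] 16 -> -8, delta = -24, sum = 183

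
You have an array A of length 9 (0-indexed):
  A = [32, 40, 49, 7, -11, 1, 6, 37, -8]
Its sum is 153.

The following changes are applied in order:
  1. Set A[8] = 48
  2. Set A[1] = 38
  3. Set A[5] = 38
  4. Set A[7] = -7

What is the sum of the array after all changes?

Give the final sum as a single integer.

Initial sum: 153
Change 1: A[8] -8 -> 48, delta = 56, sum = 209
Change 2: A[1] 40 -> 38, delta = -2, sum = 207
Change 3: A[5] 1 -> 38, delta = 37, sum = 244
Change 4: A[7] 37 -> -7, delta = -44, sum = 200

Answer: 200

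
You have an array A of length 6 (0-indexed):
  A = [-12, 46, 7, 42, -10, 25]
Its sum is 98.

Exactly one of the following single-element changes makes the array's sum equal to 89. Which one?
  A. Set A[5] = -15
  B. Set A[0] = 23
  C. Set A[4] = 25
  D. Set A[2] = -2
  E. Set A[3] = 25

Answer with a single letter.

Option A: A[5] 25->-15, delta=-40, new_sum=98+(-40)=58
Option B: A[0] -12->23, delta=35, new_sum=98+(35)=133
Option C: A[4] -10->25, delta=35, new_sum=98+(35)=133
Option D: A[2] 7->-2, delta=-9, new_sum=98+(-9)=89 <-- matches target
Option E: A[3] 42->25, delta=-17, new_sum=98+(-17)=81

Answer: D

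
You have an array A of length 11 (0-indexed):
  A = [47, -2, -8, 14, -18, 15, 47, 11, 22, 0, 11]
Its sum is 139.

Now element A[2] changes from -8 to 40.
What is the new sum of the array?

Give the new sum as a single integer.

Old value at index 2: -8
New value at index 2: 40
Delta = 40 - -8 = 48
New sum = old_sum + delta = 139 + (48) = 187

Answer: 187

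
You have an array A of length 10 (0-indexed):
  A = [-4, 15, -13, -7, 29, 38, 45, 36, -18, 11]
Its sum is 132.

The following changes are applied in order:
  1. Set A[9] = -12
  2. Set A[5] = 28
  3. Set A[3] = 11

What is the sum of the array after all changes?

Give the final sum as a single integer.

Initial sum: 132
Change 1: A[9] 11 -> -12, delta = -23, sum = 109
Change 2: A[5] 38 -> 28, delta = -10, sum = 99
Change 3: A[3] -7 -> 11, delta = 18, sum = 117

Answer: 117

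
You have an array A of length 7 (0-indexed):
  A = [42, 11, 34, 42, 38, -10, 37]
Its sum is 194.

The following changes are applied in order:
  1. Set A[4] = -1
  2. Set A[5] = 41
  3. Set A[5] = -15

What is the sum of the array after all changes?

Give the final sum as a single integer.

Answer: 150

Derivation:
Initial sum: 194
Change 1: A[4] 38 -> -1, delta = -39, sum = 155
Change 2: A[5] -10 -> 41, delta = 51, sum = 206
Change 3: A[5] 41 -> -15, delta = -56, sum = 150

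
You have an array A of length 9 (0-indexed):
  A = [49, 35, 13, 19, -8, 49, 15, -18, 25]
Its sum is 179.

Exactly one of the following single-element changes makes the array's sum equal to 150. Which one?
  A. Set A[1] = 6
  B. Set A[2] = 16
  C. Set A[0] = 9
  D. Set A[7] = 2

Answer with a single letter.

Option A: A[1] 35->6, delta=-29, new_sum=179+(-29)=150 <-- matches target
Option B: A[2] 13->16, delta=3, new_sum=179+(3)=182
Option C: A[0] 49->9, delta=-40, new_sum=179+(-40)=139
Option D: A[7] -18->2, delta=20, new_sum=179+(20)=199

Answer: A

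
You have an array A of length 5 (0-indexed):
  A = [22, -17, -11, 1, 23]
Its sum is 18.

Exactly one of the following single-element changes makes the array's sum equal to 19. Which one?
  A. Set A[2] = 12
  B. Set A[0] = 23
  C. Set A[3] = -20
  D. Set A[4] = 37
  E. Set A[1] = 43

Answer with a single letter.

Answer: B

Derivation:
Option A: A[2] -11->12, delta=23, new_sum=18+(23)=41
Option B: A[0] 22->23, delta=1, new_sum=18+(1)=19 <-- matches target
Option C: A[3] 1->-20, delta=-21, new_sum=18+(-21)=-3
Option D: A[4] 23->37, delta=14, new_sum=18+(14)=32
Option E: A[1] -17->43, delta=60, new_sum=18+(60)=78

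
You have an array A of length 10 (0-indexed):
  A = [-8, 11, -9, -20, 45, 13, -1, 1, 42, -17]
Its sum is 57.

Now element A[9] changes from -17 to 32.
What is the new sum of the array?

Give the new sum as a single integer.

Old value at index 9: -17
New value at index 9: 32
Delta = 32 - -17 = 49
New sum = old_sum + delta = 57 + (49) = 106

Answer: 106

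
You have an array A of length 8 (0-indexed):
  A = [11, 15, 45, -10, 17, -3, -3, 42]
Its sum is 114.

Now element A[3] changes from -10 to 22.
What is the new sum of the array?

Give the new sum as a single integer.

Old value at index 3: -10
New value at index 3: 22
Delta = 22 - -10 = 32
New sum = old_sum + delta = 114 + (32) = 146

Answer: 146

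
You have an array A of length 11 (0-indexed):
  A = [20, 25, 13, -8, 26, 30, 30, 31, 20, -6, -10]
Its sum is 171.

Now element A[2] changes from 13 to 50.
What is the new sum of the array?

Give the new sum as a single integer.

Old value at index 2: 13
New value at index 2: 50
Delta = 50 - 13 = 37
New sum = old_sum + delta = 171 + (37) = 208

Answer: 208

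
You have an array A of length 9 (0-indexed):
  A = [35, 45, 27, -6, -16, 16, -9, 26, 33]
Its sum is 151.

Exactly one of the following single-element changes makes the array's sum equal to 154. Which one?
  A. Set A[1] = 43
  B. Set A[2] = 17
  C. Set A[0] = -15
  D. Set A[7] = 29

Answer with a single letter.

Option A: A[1] 45->43, delta=-2, new_sum=151+(-2)=149
Option B: A[2] 27->17, delta=-10, new_sum=151+(-10)=141
Option C: A[0] 35->-15, delta=-50, new_sum=151+(-50)=101
Option D: A[7] 26->29, delta=3, new_sum=151+(3)=154 <-- matches target

Answer: D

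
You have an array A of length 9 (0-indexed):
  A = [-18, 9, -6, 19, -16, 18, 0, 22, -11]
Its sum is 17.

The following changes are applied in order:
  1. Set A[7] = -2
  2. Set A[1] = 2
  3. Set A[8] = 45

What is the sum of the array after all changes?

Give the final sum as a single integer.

Answer: 42

Derivation:
Initial sum: 17
Change 1: A[7] 22 -> -2, delta = -24, sum = -7
Change 2: A[1] 9 -> 2, delta = -7, sum = -14
Change 3: A[8] -11 -> 45, delta = 56, sum = 42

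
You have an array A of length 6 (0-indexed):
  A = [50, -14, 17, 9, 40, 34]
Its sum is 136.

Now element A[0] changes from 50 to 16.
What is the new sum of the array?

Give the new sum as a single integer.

Old value at index 0: 50
New value at index 0: 16
Delta = 16 - 50 = -34
New sum = old_sum + delta = 136 + (-34) = 102

Answer: 102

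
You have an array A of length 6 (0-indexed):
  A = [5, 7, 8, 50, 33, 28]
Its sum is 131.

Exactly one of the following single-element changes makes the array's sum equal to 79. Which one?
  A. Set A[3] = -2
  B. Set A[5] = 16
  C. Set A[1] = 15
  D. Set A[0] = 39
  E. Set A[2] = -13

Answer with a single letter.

Answer: A

Derivation:
Option A: A[3] 50->-2, delta=-52, new_sum=131+(-52)=79 <-- matches target
Option B: A[5] 28->16, delta=-12, new_sum=131+(-12)=119
Option C: A[1] 7->15, delta=8, new_sum=131+(8)=139
Option D: A[0] 5->39, delta=34, new_sum=131+(34)=165
Option E: A[2] 8->-13, delta=-21, new_sum=131+(-21)=110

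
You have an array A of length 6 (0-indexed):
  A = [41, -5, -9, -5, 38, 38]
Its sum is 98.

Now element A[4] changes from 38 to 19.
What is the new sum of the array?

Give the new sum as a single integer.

Old value at index 4: 38
New value at index 4: 19
Delta = 19 - 38 = -19
New sum = old_sum + delta = 98 + (-19) = 79

Answer: 79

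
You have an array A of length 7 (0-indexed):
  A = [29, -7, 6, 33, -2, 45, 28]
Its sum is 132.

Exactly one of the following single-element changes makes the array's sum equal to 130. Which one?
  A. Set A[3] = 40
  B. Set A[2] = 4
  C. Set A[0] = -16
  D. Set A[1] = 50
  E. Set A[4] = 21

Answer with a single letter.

Option A: A[3] 33->40, delta=7, new_sum=132+(7)=139
Option B: A[2] 6->4, delta=-2, new_sum=132+(-2)=130 <-- matches target
Option C: A[0] 29->-16, delta=-45, new_sum=132+(-45)=87
Option D: A[1] -7->50, delta=57, new_sum=132+(57)=189
Option E: A[4] -2->21, delta=23, new_sum=132+(23)=155

Answer: B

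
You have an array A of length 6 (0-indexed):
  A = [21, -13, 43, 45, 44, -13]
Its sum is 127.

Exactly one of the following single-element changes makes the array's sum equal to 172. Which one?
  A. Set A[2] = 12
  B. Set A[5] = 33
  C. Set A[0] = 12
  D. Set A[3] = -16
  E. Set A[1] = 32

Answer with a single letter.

Answer: E

Derivation:
Option A: A[2] 43->12, delta=-31, new_sum=127+(-31)=96
Option B: A[5] -13->33, delta=46, new_sum=127+(46)=173
Option C: A[0] 21->12, delta=-9, new_sum=127+(-9)=118
Option D: A[3] 45->-16, delta=-61, new_sum=127+(-61)=66
Option E: A[1] -13->32, delta=45, new_sum=127+(45)=172 <-- matches target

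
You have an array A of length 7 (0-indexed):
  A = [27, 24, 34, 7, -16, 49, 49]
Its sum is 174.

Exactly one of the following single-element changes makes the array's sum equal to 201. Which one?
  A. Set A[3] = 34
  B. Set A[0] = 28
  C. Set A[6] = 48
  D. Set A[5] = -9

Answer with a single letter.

Option A: A[3] 7->34, delta=27, new_sum=174+(27)=201 <-- matches target
Option B: A[0] 27->28, delta=1, new_sum=174+(1)=175
Option C: A[6] 49->48, delta=-1, new_sum=174+(-1)=173
Option D: A[5] 49->-9, delta=-58, new_sum=174+(-58)=116

Answer: A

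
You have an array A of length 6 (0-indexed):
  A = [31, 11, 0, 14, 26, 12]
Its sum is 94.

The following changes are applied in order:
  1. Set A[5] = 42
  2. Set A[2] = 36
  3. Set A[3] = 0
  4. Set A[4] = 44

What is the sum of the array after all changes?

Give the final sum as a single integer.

Initial sum: 94
Change 1: A[5] 12 -> 42, delta = 30, sum = 124
Change 2: A[2] 0 -> 36, delta = 36, sum = 160
Change 3: A[3] 14 -> 0, delta = -14, sum = 146
Change 4: A[4] 26 -> 44, delta = 18, sum = 164

Answer: 164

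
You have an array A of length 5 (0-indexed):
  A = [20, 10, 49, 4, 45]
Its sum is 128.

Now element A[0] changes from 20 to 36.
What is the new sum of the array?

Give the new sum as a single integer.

Old value at index 0: 20
New value at index 0: 36
Delta = 36 - 20 = 16
New sum = old_sum + delta = 128 + (16) = 144

Answer: 144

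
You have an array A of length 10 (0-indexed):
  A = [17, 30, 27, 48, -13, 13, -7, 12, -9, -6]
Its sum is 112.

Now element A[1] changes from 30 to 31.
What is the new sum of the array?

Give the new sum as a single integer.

Old value at index 1: 30
New value at index 1: 31
Delta = 31 - 30 = 1
New sum = old_sum + delta = 112 + (1) = 113

Answer: 113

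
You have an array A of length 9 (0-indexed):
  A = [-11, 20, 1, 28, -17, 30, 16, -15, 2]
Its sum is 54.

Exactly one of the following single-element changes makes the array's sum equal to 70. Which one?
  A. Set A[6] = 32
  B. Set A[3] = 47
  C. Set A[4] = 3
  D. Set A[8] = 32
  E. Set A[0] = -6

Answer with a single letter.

Answer: A

Derivation:
Option A: A[6] 16->32, delta=16, new_sum=54+(16)=70 <-- matches target
Option B: A[3] 28->47, delta=19, new_sum=54+(19)=73
Option C: A[4] -17->3, delta=20, new_sum=54+(20)=74
Option D: A[8] 2->32, delta=30, new_sum=54+(30)=84
Option E: A[0] -11->-6, delta=5, new_sum=54+(5)=59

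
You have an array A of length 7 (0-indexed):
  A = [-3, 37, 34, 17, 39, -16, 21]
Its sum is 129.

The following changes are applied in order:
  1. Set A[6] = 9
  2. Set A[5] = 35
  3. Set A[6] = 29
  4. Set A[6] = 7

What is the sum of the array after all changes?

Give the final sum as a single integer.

Initial sum: 129
Change 1: A[6] 21 -> 9, delta = -12, sum = 117
Change 2: A[5] -16 -> 35, delta = 51, sum = 168
Change 3: A[6] 9 -> 29, delta = 20, sum = 188
Change 4: A[6] 29 -> 7, delta = -22, sum = 166

Answer: 166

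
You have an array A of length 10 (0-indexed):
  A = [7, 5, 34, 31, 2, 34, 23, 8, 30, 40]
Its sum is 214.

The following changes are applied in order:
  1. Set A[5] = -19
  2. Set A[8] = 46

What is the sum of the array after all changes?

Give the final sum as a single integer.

Initial sum: 214
Change 1: A[5] 34 -> -19, delta = -53, sum = 161
Change 2: A[8] 30 -> 46, delta = 16, sum = 177

Answer: 177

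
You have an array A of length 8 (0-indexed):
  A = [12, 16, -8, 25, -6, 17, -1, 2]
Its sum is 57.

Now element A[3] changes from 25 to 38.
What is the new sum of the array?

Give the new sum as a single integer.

Answer: 70

Derivation:
Old value at index 3: 25
New value at index 3: 38
Delta = 38 - 25 = 13
New sum = old_sum + delta = 57 + (13) = 70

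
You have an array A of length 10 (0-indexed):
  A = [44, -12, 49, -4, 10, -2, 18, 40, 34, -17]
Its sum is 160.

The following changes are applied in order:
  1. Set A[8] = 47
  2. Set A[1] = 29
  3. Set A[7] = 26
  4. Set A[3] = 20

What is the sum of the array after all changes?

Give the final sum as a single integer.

Answer: 224

Derivation:
Initial sum: 160
Change 1: A[8] 34 -> 47, delta = 13, sum = 173
Change 2: A[1] -12 -> 29, delta = 41, sum = 214
Change 3: A[7] 40 -> 26, delta = -14, sum = 200
Change 4: A[3] -4 -> 20, delta = 24, sum = 224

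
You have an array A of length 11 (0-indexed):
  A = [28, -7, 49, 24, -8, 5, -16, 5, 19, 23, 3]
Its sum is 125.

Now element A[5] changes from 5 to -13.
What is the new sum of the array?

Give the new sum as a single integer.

Old value at index 5: 5
New value at index 5: -13
Delta = -13 - 5 = -18
New sum = old_sum + delta = 125 + (-18) = 107

Answer: 107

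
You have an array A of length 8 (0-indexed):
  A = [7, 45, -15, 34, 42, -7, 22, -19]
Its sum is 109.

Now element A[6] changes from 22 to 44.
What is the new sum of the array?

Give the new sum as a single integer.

Old value at index 6: 22
New value at index 6: 44
Delta = 44 - 22 = 22
New sum = old_sum + delta = 109 + (22) = 131

Answer: 131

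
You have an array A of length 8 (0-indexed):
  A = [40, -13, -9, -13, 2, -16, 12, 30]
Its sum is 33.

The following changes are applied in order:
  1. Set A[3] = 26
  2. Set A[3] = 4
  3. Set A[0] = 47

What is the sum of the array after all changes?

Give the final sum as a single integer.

Initial sum: 33
Change 1: A[3] -13 -> 26, delta = 39, sum = 72
Change 2: A[3] 26 -> 4, delta = -22, sum = 50
Change 3: A[0] 40 -> 47, delta = 7, sum = 57

Answer: 57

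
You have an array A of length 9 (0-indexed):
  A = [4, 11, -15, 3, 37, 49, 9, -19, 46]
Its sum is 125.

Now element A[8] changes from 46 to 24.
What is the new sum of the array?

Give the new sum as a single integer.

Answer: 103

Derivation:
Old value at index 8: 46
New value at index 8: 24
Delta = 24 - 46 = -22
New sum = old_sum + delta = 125 + (-22) = 103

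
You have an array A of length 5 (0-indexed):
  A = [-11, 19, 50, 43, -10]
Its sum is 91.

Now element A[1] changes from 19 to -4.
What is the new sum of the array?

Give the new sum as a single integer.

Old value at index 1: 19
New value at index 1: -4
Delta = -4 - 19 = -23
New sum = old_sum + delta = 91 + (-23) = 68

Answer: 68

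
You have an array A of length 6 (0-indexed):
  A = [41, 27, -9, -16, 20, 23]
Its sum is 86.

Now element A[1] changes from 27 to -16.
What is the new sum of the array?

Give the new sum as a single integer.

Answer: 43

Derivation:
Old value at index 1: 27
New value at index 1: -16
Delta = -16 - 27 = -43
New sum = old_sum + delta = 86 + (-43) = 43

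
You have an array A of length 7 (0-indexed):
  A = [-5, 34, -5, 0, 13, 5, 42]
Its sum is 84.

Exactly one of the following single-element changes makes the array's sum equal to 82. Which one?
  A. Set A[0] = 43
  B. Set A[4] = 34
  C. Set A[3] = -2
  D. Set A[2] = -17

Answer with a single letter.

Answer: C

Derivation:
Option A: A[0] -5->43, delta=48, new_sum=84+(48)=132
Option B: A[4] 13->34, delta=21, new_sum=84+(21)=105
Option C: A[3] 0->-2, delta=-2, new_sum=84+(-2)=82 <-- matches target
Option D: A[2] -5->-17, delta=-12, new_sum=84+(-12)=72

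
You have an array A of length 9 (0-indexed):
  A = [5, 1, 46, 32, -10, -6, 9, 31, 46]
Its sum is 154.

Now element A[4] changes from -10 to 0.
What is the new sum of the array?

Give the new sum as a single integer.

Answer: 164

Derivation:
Old value at index 4: -10
New value at index 4: 0
Delta = 0 - -10 = 10
New sum = old_sum + delta = 154 + (10) = 164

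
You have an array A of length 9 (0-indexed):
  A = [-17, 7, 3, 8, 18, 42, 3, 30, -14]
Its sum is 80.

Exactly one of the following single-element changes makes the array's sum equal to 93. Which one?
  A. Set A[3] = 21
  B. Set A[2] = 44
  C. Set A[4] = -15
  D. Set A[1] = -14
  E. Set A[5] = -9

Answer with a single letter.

Option A: A[3] 8->21, delta=13, new_sum=80+(13)=93 <-- matches target
Option B: A[2] 3->44, delta=41, new_sum=80+(41)=121
Option C: A[4] 18->-15, delta=-33, new_sum=80+(-33)=47
Option D: A[1] 7->-14, delta=-21, new_sum=80+(-21)=59
Option E: A[5] 42->-9, delta=-51, new_sum=80+(-51)=29

Answer: A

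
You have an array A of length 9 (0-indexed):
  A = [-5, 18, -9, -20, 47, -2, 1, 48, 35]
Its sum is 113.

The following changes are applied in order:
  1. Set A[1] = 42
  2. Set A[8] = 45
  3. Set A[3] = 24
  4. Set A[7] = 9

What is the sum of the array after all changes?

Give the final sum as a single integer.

Initial sum: 113
Change 1: A[1] 18 -> 42, delta = 24, sum = 137
Change 2: A[8] 35 -> 45, delta = 10, sum = 147
Change 3: A[3] -20 -> 24, delta = 44, sum = 191
Change 4: A[7] 48 -> 9, delta = -39, sum = 152

Answer: 152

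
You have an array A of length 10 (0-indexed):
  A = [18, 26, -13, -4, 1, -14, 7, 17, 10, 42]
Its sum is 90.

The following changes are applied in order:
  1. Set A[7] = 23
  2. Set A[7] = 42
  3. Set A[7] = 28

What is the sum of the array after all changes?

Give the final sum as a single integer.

Initial sum: 90
Change 1: A[7] 17 -> 23, delta = 6, sum = 96
Change 2: A[7] 23 -> 42, delta = 19, sum = 115
Change 3: A[7] 42 -> 28, delta = -14, sum = 101

Answer: 101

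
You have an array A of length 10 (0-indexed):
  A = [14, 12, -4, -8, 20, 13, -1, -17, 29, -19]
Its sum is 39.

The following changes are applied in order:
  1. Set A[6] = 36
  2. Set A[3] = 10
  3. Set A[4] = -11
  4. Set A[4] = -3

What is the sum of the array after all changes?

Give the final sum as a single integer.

Initial sum: 39
Change 1: A[6] -1 -> 36, delta = 37, sum = 76
Change 2: A[3] -8 -> 10, delta = 18, sum = 94
Change 3: A[4] 20 -> -11, delta = -31, sum = 63
Change 4: A[4] -11 -> -3, delta = 8, sum = 71

Answer: 71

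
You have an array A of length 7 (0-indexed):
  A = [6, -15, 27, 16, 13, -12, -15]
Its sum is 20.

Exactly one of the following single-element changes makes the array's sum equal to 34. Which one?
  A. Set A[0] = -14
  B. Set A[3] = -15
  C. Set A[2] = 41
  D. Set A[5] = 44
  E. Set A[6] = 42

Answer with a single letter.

Option A: A[0] 6->-14, delta=-20, new_sum=20+(-20)=0
Option B: A[3] 16->-15, delta=-31, new_sum=20+(-31)=-11
Option C: A[2] 27->41, delta=14, new_sum=20+(14)=34 <-- matches target
Option D: A[5] -12->44, delta=56, new_sum=20+(56)=76
Option E: A[6] -15->42, delta=57, new_sum=20+(57)=77

Answer: C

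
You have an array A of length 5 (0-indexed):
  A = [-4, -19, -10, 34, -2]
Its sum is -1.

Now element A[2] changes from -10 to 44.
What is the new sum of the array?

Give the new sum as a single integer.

Answer: 53

Derivation:
Old value at index 2: -10
New value at index 2: 44
Delta = 44 - -10 = 54
New sum = old_sum + delta = -1 + (54) = 53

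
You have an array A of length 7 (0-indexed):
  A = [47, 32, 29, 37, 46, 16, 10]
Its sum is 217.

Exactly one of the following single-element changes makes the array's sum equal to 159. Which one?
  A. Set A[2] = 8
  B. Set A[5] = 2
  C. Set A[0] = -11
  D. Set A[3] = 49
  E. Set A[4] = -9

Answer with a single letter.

Answer: C

Derivation:
Option A: A[2] 29->8, delta=-21, new_sum=217+(-21)=196
Option B: A[5] 16->2, delta=-14, new_sum=217+(-14)=203
Option C: A[0] 47->-11, delta=-58, new_sum=217+(-58)=159 <-- matches target
Option D: A[3] 37->49, delta=12, new_sum=217+(12)=229
Option E: A[4] 46->-9, delta=-55, new_sum=217+(-55)=162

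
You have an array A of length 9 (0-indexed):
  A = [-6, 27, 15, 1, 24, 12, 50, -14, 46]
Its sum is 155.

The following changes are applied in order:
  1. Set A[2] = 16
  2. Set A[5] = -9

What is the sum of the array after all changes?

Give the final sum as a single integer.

Initial sum: 155
Change 1: A[2] 15 -> 16, delta = 1, sum = 156
Change 2: A[5] 12 -> -9, delta = -21, sum = 135

Answer: 135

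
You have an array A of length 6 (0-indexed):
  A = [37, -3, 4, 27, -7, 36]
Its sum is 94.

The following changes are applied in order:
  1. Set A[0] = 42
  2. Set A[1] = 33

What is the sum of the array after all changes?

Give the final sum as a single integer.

Answer: 135

Derivation:
Initial sum: 94
Change 1: A[0] 37 -> 42, delta = 5, sum = 99
Change 2: A[1] -3 -> 33, delta = 36, sum = 135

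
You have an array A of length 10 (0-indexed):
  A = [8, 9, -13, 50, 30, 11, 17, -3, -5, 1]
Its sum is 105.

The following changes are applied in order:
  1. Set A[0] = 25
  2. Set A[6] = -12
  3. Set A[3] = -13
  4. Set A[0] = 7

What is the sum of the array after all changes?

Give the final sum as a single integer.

Initial sum: 105
Change 1: A[0] 8 -> 25, delta = 17, sum = 122
Change 2: A[6] 17 -> -12, delta = -29, sum = 93
Change 3: A[3] 50 -> -13, delta = -63, sum = 30
Change 4: A[0] 25 -> 7, delta = -18, sum = 12

Answer: 12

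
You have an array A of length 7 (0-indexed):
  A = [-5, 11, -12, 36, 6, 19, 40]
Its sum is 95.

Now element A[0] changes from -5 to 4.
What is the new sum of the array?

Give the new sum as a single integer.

Old value at index 0: -5
New value at index 0: 4
Delta = 4 - -5 = 9
New sum = old_sum + delta = 95 + (9) = 104

Answer: 104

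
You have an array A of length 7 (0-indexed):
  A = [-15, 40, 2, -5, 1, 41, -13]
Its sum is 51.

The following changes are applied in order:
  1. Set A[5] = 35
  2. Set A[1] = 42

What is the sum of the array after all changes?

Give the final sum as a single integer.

Initial sum: 51
Change 1: A[5] 41 -> 35, delta = -6, sum = 45
Change 2: A[1] 40 -> 42, delta = 2, sum = 47

Answer: 47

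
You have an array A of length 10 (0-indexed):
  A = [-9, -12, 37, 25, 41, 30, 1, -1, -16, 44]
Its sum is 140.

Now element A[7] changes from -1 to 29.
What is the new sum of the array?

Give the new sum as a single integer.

Old value at index 7: -1
New value at index 7: 29
Delta = 29 - -1 = 30
New sum = old_sum + delta = 140 + (30) = 170

Answer: 170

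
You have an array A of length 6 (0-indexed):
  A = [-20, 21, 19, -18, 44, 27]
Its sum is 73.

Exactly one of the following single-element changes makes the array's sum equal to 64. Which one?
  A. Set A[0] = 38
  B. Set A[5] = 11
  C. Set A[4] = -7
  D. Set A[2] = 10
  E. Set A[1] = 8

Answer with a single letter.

Option A: A[0] -20->38, delta=58, new_sum=73+(58)=131
Option B: A[5] 27->11, delta=-16, new_sum=73+(-16)=57
Option C: A[4] 44->-7, delta=-51, new_sum=73+(-51)=22
Option D: A[2] 19->10, delta=-9, new_sum=73+(-9)=64 <-- matches target
Option E: A[1] 21->8, delta=-13, new_sum=73+(-13)=60

Answer: D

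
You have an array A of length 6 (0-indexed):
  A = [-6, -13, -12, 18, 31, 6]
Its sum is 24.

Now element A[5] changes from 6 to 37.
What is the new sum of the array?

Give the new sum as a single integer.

Old value at index 5: 6
New value at index 5: 37
Delta = 37 - 6 = 31
New sum = old_sum + delta = 24 + (31) = 55

Answer: 55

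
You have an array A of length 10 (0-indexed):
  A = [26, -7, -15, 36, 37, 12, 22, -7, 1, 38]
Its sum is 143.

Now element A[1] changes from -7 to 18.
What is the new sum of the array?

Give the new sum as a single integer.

Old value at index 1: -7
New value at index 1: 18
Delta = 18 - -7 = 25
New sum = old_sum + delta = 143 + (25) = 168

Answer: 168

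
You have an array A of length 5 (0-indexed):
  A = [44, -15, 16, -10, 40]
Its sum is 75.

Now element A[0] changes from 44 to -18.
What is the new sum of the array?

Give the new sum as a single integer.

Old value at index 0: 44
New value at index 0: -18
Delta = -18 - 44 = -62
New sum = old_sum + delta = 75 + (-62) = 13

Answer: 13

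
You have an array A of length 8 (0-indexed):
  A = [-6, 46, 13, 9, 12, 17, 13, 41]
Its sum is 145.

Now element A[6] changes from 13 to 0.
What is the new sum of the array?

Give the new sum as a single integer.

Old value at index 6: 13
New value at index 6: 0
Delta = 0 - 13 = -13
New sum = old_sum + delta = 145 + (-13) = 132

Answer: 132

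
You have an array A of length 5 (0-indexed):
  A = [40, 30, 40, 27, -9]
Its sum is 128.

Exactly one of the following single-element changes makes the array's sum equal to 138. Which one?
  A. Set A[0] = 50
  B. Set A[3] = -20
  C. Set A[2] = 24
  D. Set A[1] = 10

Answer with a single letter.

Option A: A[0] 40->50, delta=10, new_sum=128+(10)=138 <-- matches target
Option B: A[3] 27->-20, delta=-47, new_sum=128+(-47)=81
Option C: A[2] 40->24, delta=-16, new_sum=128+(-16)=112
Option D: A[1] 30->10, delta=-20, new_sum=128+(-20)=108

Answer: A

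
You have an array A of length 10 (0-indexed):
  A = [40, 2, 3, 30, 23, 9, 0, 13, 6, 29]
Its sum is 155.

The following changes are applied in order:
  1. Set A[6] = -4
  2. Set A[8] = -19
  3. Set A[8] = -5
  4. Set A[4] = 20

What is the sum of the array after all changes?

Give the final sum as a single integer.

Answer: 137

Derivation:
Initial sum: 155
Change 1: A[6] 0 -> -4, delta = -4, sum = 151
Change 2: A[8] 6 -> -19, delta = -25, sum = 126
Change 3: A[8] -19 -> -5, delta = 14, sum = 140
Change 4: A[4] 23 -> 20, delta = -3, sum = 137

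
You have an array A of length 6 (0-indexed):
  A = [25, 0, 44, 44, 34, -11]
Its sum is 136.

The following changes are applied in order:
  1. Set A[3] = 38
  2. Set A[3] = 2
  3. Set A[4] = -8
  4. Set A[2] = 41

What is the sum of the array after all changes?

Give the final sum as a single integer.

Answer: 49

Derivation:
Initial sum: 136
Change 1: A[3] 44 -> 38, delta = -6, sum = 130
Change 2: A[3] 38 -> 2, delta = -36, sum = 94
Change 3: A[4] 34 -> -8, delta = -42, sum = 52
Change 4: A[2] 44 -> 41, delta = -3, sum = 49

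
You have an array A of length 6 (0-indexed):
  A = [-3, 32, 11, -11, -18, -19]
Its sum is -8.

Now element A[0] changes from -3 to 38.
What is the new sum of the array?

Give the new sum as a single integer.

Answer: 33

Derivation:
Old value at index 0: -3
New value at index 0: 38
Delta = 38 - -3 = 41
New sum = old_sum + delta = -8 + (41) = 33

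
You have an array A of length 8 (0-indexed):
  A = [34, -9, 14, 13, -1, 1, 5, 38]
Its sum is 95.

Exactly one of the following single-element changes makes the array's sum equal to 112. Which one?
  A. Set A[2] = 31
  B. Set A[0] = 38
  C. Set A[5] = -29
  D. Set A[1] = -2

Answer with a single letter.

Answer: A

Derivation:
Option A: A[2] 14->31, delta=17, new_sum=95+(17)=112 <-- matches target
Option B: A[0] 34->38, delta=4, new_sum=95+(4)=99
Option C: A[5] 1->-29, delta=-30, new_sum=95+(-30)=65
Option D: A[1] -9->-2, delta=7, new_sum=95+(7)=102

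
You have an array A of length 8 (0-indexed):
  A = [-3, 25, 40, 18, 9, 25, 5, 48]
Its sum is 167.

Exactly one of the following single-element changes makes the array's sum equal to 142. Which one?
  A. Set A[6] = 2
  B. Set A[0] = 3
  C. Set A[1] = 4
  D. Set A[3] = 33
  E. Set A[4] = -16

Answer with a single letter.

Answer: E

Derivation:
Option A: A[6] 5->2, delta=-3, new_sum=167+(-3)=164
Option B: A[0] -3->3, delta=6, new_sum=167+(6)=173
Option C: A[1] 25->4, delta=-21, new_sum=167+(-21)=146
Option D: A[3] 18->33, delta=15, new_sum=167+(15)=182
Option E: A[4] 9->-16, delta=-25, new_sum=167+(-25)=142 <-- matches target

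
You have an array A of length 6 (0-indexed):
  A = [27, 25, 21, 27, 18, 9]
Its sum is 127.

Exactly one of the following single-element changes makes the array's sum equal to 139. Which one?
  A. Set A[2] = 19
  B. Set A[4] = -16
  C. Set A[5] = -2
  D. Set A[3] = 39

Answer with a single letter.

Answer: D

Derivation:
Option A: A[2] 21->19, delta=-2, new_sum=127+(-2)=125
Option B: A[4] 18->-16, delta=-34, new_sum=127+(-34)=93
Option C: A[5] 9->-2, delta=-11, new_sum=127+(-11)=116
Option D: A[3] 27->39, delta=12, new_sum=127+(12)=139 <-- matches target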